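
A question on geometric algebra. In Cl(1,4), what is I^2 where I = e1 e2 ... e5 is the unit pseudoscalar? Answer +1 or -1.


The pseudoscalar I = e1...e_n (product of all n generators) of Cl(p,q) satisfies I^2 = (-1)^(q + n(n-1)/2).
p = 1, q = 4, n = p + q = 5
n(n-1)/2 = 5 * 4 / 2 = 10
Exponent = q + n(n-1)/2 = 4 + 10 = 14
I^2 = (-1)^14 = +1


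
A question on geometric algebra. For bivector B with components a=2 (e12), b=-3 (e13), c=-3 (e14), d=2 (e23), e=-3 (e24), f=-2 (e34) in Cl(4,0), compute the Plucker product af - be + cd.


Plucker relation: af - be + cd
a*f = 2*(-2) = -4
b*e = (-3)*(-3) = 9
c*d = (-3)*2 = -6
af - be + cd = -4 - 9 + (-6)
= -19


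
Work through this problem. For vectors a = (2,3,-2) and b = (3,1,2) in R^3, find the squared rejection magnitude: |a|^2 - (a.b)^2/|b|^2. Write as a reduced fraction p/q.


|a|^2 = 2^2 + 3^2 + (-2)^2 = 17
|b|^2 = 3^2 + 1^2 + 2^2 = 14
a . b = 2*3 + 3*1 + (-2)*2 = 5
(a.b)^2 = 5^2 = 25
|rej|^2 = 17 - 25/14
= (238 - 25)/14
= 213/14
In lowest terms: 213/14


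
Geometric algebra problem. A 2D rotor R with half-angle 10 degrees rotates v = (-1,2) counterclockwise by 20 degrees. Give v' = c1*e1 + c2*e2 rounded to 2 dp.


Rotor R = cos(10deg) - sin(10deg)*e12
Rotation angle theta = 2 * 10 = 20 degrees
v' = R*v*~R rotates v by theta.
cos(20deg) = 0.9397, sin(20deg) = 0.3420
v'_1 = -1*cos(20deg) - 2*sin(20deg)
= -1*0.9397 - 2*0.3420
= -1.62
v'_2 = -1*sin(20deg) + 2*cos(20deg)
= -1*0.3420 + 2*0.9397
= 1.54
v' = -1.62*e1 + 1.54*e2


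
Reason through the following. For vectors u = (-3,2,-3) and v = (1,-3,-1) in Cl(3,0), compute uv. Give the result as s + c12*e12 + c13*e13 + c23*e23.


In Cl(3,0): e_i^2 = 1, e_ie_j = -e_je_i for i != j.
Scalar part = u . v = (-3)*1 + 2*(-3) + (-3)*(-1)
= -3 + (-6) + 3 = -6
e12 coeff = (-3)*(-3) - 2*1 = 9 - 2 = 7
e13 coeff = (-3)*(-1) - (-3)*1 = 3 - (-3) = 6
e23 coeff = 2*(-1) - (-3)*(-3) = -2 - 9 = -11
uv = -6 + 7*e12 + 6*e13 - 11*e23


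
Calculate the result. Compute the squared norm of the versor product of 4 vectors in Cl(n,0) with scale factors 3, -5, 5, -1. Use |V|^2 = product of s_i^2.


Each vector v_i has |v_i|^2 = s_i^2
Squared scales: 3^2 = 9, (-5)^2 = 25, 5^2 = 25, (-1)^2 = 1
|V|^2 = 9 * 25 * 25 * 1
= 5625


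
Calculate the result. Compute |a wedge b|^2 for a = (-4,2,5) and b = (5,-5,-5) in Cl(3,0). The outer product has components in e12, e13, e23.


a wedge b = (a1*b2 - a2*b1)*e12 + (a1*b3 - a3*b1)*e13 + (a2*b3 - a3*b2)*e23
e12 coeff: (-4)*(-5) - 2*5 = 20 - 10 = 10
e13 coeff: (-4)*(-5) - 5*5 = 20 - 25 = -5
e23 coeff: 2*(-5) - 5*(-5) = -10 - (-25) = 15
|a wedge b|^2 = 10^2 + (-5)^2 + 15^2
= 100 + 25 + 225
= 350


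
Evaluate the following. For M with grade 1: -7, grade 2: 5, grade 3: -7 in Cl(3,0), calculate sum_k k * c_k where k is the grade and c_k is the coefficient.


Grade-weighted sum = sum of grade_k * coefficient_k
1*(-7) = -7
2*5 = 10
3*(-7) = -21
Total = -7 + 10 + (-21) = -18


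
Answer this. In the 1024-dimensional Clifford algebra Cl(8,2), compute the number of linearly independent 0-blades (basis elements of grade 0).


Number of grade-k basis blades in Cl(p,q) with n = p + q is C(n, k).
n = 8 + 2 = 10
C(10, 0) = 10! / (0! * 10!)
= 3628800 / (1 * 3628800)
= 1


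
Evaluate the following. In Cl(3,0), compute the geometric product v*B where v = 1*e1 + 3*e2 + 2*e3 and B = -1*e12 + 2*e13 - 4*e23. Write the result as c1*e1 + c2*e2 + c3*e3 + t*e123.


vB has grade-1 (vector) and grade-3 (trivector) parts: vB = (v _| B) + (v ^ B).
Vector part <vB>_1:
  e1: -v2*b12 - v3*b13 = -(3)*(-1) - (2)*(2) = -1
  e2: v1*b12 - v3*b23 = (1)*(-1) - (2)*(-4) = 7
  e3: v1*b13 + v2*b23 = (1)*(2) + (3)*(-4) = -10
Trivector part <vB>_3:
  e123: v1*b23 - v2*b13 + v3*b12 = (1)*(-4) - (3)*(2) + (2)*(-1) = -12
vB = -1*e1 + 7*e2 - 10*e3 - 12*e123


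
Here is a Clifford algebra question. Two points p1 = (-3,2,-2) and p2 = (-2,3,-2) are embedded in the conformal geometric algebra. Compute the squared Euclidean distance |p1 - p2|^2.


p1 - p2 = (-1, -1, 0)
|p1 - p2|^2 = (-1)^2 + (-1)^2 + 0^2
= 1 + 1 + 0
= 2


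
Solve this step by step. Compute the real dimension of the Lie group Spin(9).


Spin(n) double-covers SO(n); both have Lie algebra so(n) of dimension n(n-1)/2.
n = 9
n(n-1) = 9 * 8 = 72
dim Spin(9) = 72/2 = 36


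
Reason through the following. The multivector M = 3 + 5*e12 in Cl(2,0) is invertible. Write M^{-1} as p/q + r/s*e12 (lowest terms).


M = 3 + 5*e12, where e12^2 = -1.
Since M commutes with its reverse ~M = a - b*e12, M * ~M = a^2 - b^2*e12^2 = a^2 + b^2.
So M^{-1} = ~M / (a^2 + b^2) = (a - b*e12)/(a^2 + b^2).
a^2 + b^2 = 9 + 25 = 34
Scalar part = 3/34 = 3/34
Bivector coeff = -5/34 = -5/34
M^{-1} = 3/34 - 5/34*e12


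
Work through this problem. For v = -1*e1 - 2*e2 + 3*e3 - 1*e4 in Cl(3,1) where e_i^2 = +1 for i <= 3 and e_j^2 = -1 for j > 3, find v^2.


v^2 = sum of c_i^2 * e_i^2
Positive signature terms (e_i^2 = +1): (-1)^2 + (-2)^2 + 3^2 = 14
Negative signature terms (e_j^2 = -1): (-1)^2 = 1
v^2 = 14 - 1 = 13


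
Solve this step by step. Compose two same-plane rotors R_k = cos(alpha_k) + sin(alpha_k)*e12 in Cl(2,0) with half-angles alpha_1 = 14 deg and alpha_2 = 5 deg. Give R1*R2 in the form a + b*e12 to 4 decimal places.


Same-plane rotors commute and their half-angles add:
R1*R2 = cos(a1 + a2) + sin(a1 + a2)*e12.
a1 + a2 = 14 + 5 = 19 deg
cos(19 deg) = 0.9455
sin(19 deg) = 0.3256
R1*R2 = 0.9455 + 0.3256*e12


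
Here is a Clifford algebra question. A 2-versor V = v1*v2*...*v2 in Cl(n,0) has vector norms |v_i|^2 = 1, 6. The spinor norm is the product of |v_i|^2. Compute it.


Spinor norm N(V) = |v1|^2 * |v2|^2 * ... * |v2|^2
= 1 * 6
Running product: 1, 6
N(V) = 6


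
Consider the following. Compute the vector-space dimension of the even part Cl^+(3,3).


Even subalgebra dimension = 2^(n-1)
n = 3 + 3 = 6
2^(6 - 1) = 2^5 = 32
Verification: sum of C(6,k) for even k = 1 + 15 + 15 + 1 = 32
Result = 32


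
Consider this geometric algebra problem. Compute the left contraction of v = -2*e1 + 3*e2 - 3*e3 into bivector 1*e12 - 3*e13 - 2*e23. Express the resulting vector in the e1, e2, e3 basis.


Left contraction v _| B = <vB>_1 (grade-1 part of the geometric product vB).
Using e1_|e12 = e2, e2_|e12 = -e1, e1_|e13 = e3, e3_|e13 = -e1, e2_|e23 = e3, e3_|e23 = -e2:
e1 coeff: -v2*b12 - v3*b13 = -(3)*(1) - (-3)*(-3) = -12
e2 coeff: v1*b12 - v3*b23 = (-2)*(1) - (-3)*(-2) = -8
e3 coeff: v1*b13 + v2*b23 = (-2)*(-3) + (3)*(-2) = 0
v _| B = -12*e1 - 8*e2 + 0*e3


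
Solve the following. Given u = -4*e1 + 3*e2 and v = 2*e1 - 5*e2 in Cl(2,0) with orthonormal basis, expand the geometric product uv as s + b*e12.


Expand: (-4*e1 + 3*e2)(2*e1 - 5*e2)
= (-4)*2*e1e1 + (-4)*(-5)*e1e2 + 3*2*e2e1 + 3*(-5)*e2e2
Using e1^2 = e2^2 = 1, e2e1 = -e1e2:
Scalar part s = (-4)*2 + 3*(-5) = -8 + (-15) = -23
Bivector part b = (-4)*(-5) - 3*2 = 20 - 6 = 14
uv = -23 + 14*e12


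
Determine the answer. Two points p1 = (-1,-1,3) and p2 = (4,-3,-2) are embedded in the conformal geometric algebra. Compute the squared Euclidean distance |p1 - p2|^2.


p1 - p2 = (-5, 2, 5)
|p1 - p2|^2 = (-5)^2 + 2^2 + 5^2
= 25 + 4 + 25
= 54


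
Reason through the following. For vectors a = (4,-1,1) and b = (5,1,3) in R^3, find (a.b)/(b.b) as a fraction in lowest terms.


Projection coefficient = (a . b) / (b . b)
a . b = 4*5 + (-1)*1 + 1*3
= 20 + (-1) + 3 = 22
b . b = 5^2 + 1^2 + 3^2
= 25 + 1 + 9 = 35
Coefficient = 22/35
In lowest terms: 22/35


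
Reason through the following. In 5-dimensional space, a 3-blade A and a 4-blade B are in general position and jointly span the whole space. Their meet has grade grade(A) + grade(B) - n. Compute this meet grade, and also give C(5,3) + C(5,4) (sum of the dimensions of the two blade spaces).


Meet grade = grade(A) + grade(B) - n
= 3 + 4 - 5 = 2
C(5,3) = 10
C(5,4) = 5
dim_A + dim_B = 10 + 5 = 15


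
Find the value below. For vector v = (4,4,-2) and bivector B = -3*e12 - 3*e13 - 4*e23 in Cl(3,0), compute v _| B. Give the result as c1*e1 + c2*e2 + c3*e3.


Left contraction v _| B = <vB>_1 (grade-1 part of the geometric product vB).
Using e1_|e12 = e2, e2_|e12 = -e1, e1_|e13 = e3, e3_|e13 = -e1, e2_|e23 = e3, e3_|e23 = -e2:
e1 coeff: -v2*b12 - v3*b13 = -(4)*(-3) - (-2)*(-3) = 6
e2 coeff: v1*b12 - v3*b23 = (4)*(-3) - (-2)*(-4) = -20
e3 coeff: v1*b13 + v2*b23 = (4)*(-3) + (4)*(-4) = -28
v _| B = 6*e1 - 20*e2 - 28*e3


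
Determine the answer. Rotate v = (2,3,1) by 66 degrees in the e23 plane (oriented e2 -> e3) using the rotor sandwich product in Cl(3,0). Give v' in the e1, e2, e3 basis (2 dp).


Rotor R = cos(33deg) - sin(33deg)*e23
Rotation angle theta = 2 * 33 = 66 degrees in the e23 plane (e2 -> e3).
The component perpendicular to the plane (e1) is invariant: v'_1 = v1 = 2.00
cos(66deg) = 0.4067, sin(66deg) = 0.9135
v'_2 = v2*cos(theta) - v3*sin(theta) = 3*0.4067 - 1*0.9135 = 0.31
v'_3 = v2*sin(theta) + v3*cos(theta) = 3*0.9135 + 1*0.4067 = 3.15
v' = 2.00*e1 + 0.31*e2 + 3.15*e3


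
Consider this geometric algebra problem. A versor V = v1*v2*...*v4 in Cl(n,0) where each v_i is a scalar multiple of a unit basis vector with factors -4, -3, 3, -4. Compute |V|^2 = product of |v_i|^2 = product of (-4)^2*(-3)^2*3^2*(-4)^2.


Each vector v_i has |v_i|^2 = s_i^2
Squared scales: (-4)^2 = 16, (-3)^2 = 9, 3^2 = 9, (-4)^2 = 16
|V|^2 = 16 * 9 * 9 * 16
= 20736


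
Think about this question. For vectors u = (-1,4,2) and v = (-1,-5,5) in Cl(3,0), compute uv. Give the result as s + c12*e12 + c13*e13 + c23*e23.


In Cl(3,0): e_i^2 = 1, e_ie_j = -e_je_i for i != j.
Scalar part = u . v = (-1)*(-1) + 4*(-5) + 2*5
= 1 + (-20) + 10 = -9
e12 coeff = (-1)*(-5) - 4*(-1) = 5 - (-4) = 9
e13 coeff = (-1)*5 - 2*(-1) = -5 - (-2) = -3
e23 coeff = 4*5 - 2*(-5) = 20 - (-10) = 30
uv = -9 + 9*e12 - 3*e13 + 30*e23


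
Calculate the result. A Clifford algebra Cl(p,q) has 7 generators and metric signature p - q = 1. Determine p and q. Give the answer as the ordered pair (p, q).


We need p + q = 7 and p - q = 1.
Adding: 2p = 7 + 1 = 8, so p = 4.
Then q = 7 - 4 = 3.
(p, q) = (4, 3)


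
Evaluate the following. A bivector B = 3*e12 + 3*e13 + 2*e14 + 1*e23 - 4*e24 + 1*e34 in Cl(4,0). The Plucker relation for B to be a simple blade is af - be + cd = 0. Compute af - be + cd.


Plucker relation: af - be + cd
a*f = 3*1 = 3
b*e = 3*(-4) = -12
c*d = 2*1 = 2
af - be + cd = 3 - (-12) + 2
= 17


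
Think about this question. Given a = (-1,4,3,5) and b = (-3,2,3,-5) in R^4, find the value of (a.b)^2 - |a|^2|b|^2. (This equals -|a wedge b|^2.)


a . b = (-1)*(-3) + 4*2 + 3*3 + 5*(-5)
= 3 + 8 + 9 + (-25) = -5
|a|^2 = (-1)^2 + 4^2 + 3^2 + 5^2 = 51
|b|^2 = (-3)^2 + 2^2 + 3^2 + (-5)^2 = 47
(a.b)^2 = (-5)^2 = 25
|a|^2 * |b|^2 = 51 * 47 = 2397
Result = 25 - 2397 = -2372


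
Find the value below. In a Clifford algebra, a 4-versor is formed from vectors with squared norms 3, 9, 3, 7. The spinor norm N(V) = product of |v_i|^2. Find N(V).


Spinor norm N(V) = |v1|^2 * |v2|^2 * ... * |v4|^2
= 3 * 9 * 3 * 7
Running product: 3, 27, 81, 567
N(V) = 567


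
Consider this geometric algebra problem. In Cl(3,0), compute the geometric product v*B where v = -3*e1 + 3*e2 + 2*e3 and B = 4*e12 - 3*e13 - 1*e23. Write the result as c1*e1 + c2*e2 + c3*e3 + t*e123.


vB has grade-1 (vector) and grade-3 (trivector) parts: vB = (v _| B) + (v ^ B).
Vector part <vB>_1:
  e1: -v2*b12 - v3*b13 = -(3)*(4) - (2)*(-3) = -6
  e2: v1*b12 - v3*b23 = (-3)*(4) - (2)*(-1) = -10
  e3: v1*b13 + v2*b23 = (-3)*(-3) + (3)*(-1) = 6
Trivector part <vB>_3:
  e123: v1*b23 - v2*b13 + v3*b12 = (-3)*(-1) - (3)*(-3) + (2)*(4) = 20
vB = -6*e1 - 10*e2 + 6*e3 + 20*e123


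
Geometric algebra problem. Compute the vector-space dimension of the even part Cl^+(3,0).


Even subalgebra dimension = 2^(n-1)
n = 3 + 0 = 3
2^(3 - 1) = 2^2 = 4
Verification: sum of C(3,k) for even k = 1 + 3 = 4
Result = 4


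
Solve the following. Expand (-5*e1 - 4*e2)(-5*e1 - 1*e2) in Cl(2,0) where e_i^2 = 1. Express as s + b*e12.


Expand: (-5*e1 - 4*e2)(-5*e1 - 1*e2)
= (-5)*(-5)*e1e1 + (-5)*(-1)*e1e2 + (-4)*(-5)*e2e1 + (-4)*(-1)*e2e2
Using e1^2 = e2^2 = 1, e2e1 = -e1e2:
Scalar part s = (-5)*(-5) + (-4)*(-1) = 25 + 4 = 29
Bivector part b = (-5)*(-1) - (-4)*(-5) = 5 - 20 = -15
uv = 29 - 15*e12


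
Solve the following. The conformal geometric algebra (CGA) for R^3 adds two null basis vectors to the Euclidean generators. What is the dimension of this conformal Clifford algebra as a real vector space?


The conformal model of R^3 uses Cl(4,1): the 3 Euclidean generators plus two extra orthogonal generators e+ (e+^2 = +1) and e- (e-^2 = -1), from which the null vectors e0, einf are built.
Number of generators m = 3 + 2 = 5.
dim Cl(p,q) = 2^m = 2^5 = 32


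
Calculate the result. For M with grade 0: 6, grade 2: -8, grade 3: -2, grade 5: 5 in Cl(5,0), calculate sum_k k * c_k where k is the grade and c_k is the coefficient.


Grade-weighted sum = sum of grade_k * coefficient_k
0*6 = 0
2*(-8) = -16
3*(-2) = -6
5*5 = 25
Total = 0 + (-16) + (-6) + 25 = 3


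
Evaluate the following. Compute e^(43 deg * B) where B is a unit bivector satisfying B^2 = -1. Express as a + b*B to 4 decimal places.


For a unit bivector B with B^2 = -1, the exponential series gives
e^(theta*B) = cos(theta) + sin(theta)*B (the GA analogue of Euler's formula).
theta = 43 degrees = 0.750492 rad
cos(43 deg) = 0.7314
sin(43 deg) = 0.6820
exp(theta*B) = 0.7314 + 0.6820*B


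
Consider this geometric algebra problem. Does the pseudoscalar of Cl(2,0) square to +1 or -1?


The pseudoscalar I = e1...e_n (product of all n generators) of Cl(p,q) satisfies I^2 = (-1)^(q + n(n-1)/2).
p = 2, q = 0, n = p + q = 2
n(n-1)/2 = 2 * 1 / 2 = 1
Exponent = q + n(n-1)/2 = 0 + 1 = 1
I^2 = (-1)^1 = -1


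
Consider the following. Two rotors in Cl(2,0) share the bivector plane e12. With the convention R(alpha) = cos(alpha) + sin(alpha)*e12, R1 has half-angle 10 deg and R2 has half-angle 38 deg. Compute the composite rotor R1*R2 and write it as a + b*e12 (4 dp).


Same-plane rotors commute and their half-angles add:
R1*R2 = cos(a1 + a2) + sin(a1 + a2)*e12.
a1 + a2 = 10 + 38 = 48 deg
cos(48 deg) = 0.6691
sin(48 deg) = 0.7431
R1*R2 = 0.6691 + 0.7431*e12


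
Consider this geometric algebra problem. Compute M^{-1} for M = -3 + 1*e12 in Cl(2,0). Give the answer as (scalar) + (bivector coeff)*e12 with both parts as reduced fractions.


M = -3 + 1*e12, where e12^2 = -1.
Since M commutes with its reverse ~M = a - b*e12, M * ~M = a^2 - b^2*e12^2 = a^2 + b^2.
So M^{-1} = ~M / (a^2 + b^2) = (a - b*e12)/(a^2 + b^2).
a^2 + b^2 = 9 + 1 = 10
Scalar part = -3/10 = -3/10
Bivector coeff = -1/10 = -1/10
M^{-1} = -3/10 - 1/10*e12


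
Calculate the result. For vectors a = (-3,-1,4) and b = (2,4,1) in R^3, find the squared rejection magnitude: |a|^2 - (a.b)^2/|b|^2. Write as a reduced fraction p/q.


|a|^2 = (-3)^2 + (-1)^2 + 4^2 = 26
|b|^2 = 2^2 + 4^2 + 1^2 = 21
a . b = (-3)*2 + (-1)*4 + 4*1 = -6
(a.b)^2 = (-6)^2 = 36
|rej|^2 = 26 - 36/21
= (546 - 36)/21
= 510/21
In lowest terms: 170/7


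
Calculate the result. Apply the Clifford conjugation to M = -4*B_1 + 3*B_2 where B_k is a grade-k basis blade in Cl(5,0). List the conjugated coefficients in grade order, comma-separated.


Clifford conjugate sign for grade k: (-1)^(k(k+1)/2)
Grade 1: (-1)^(1*2/2) = (-1)^1 = -1, coeff -4 -> 4
Grade 2: (-1)^(2*3/2) = (-1)^3 = -1, coeff 3 -> -3
Conjugated coefficients: 4, -3


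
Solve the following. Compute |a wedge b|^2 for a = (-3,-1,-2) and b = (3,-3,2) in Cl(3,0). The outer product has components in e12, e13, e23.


a wedge b = (a1*b2 - a2*b1)*e12 + (a1*b3 - a3*b1)*e13 + (a2*b3 - a3*b2)*e23
e12 coeff: (-3)*(-3) - (-1)*3 = 9 - (-3) = 12
e13 coeff: (-3)*2 - (-2)*3 = -6 - (-6) = 0
e23 coeff: (-1)*2 - (-2)*(-3) = -2 - 6 = -8
|a wedge b|^2 = 12^2 + 0^2 + (-8)^2
= 144 + 0 + 64
= 208


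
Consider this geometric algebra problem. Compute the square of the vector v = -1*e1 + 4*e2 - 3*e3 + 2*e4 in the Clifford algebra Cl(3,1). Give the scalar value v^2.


v^2 = sum of c_i^2 * e_i^2
Positive signature terms (e_i^2 = +1): (-1)^2 + 4^2 + (-3)^2 = 26
Negative signature terms (e_j^2 = -1): 2^2 = 4
v^2 = 26 - 4 = 22


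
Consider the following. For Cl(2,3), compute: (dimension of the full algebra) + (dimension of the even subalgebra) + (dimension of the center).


n = 2 + 3 = 5
Total dim = 2^5 = 32
Even subalgebra dim = 2^4 = 16
n is odd, so center dim = 2
Sum = 32 + 16 + 2 = 50


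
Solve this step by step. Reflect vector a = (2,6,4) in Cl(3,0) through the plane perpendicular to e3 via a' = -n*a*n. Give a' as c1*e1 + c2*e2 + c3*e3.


Reflection formula: a' = -n*a*n, with n = e3 (unit vector, n^2 = 1).
For reflection through hyperplane perp to e3:
The component along e3 flips sign, others stay.
a = (2, 6, 4)
a' = (2, 6, -4)
a' = 2*e1 + 6*e2 - 4*e3


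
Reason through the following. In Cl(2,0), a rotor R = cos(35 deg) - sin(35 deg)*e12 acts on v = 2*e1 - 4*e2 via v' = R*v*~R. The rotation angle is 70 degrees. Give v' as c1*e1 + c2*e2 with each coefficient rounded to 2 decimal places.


Rotor R = cos(35deg) - sin(35deg)*e12
Rotation angle theta = 2 * 35 = 70 degrees
v' = R*v*~R rotates v by theta.
cos(70deg) = 0.3420, sin(70deg) = 0.9397
v'_1 = 2*cos(70deg) - (-4)*sin(70deg)
= 2*0.3420 - (-4)*0.9397
= 4.44
v'_2 = 2*sin(70deg) + (-4)*cos(70deg)
= 2*0.9397 + (-4)*0.3420
= 0.51
v' = 4.44*e1 + 0.51*e2


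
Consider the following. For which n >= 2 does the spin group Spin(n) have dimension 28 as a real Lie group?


dim Spin(n) = dim so(n) = n(n-1)/2.
Solve n(n-1)/2 = 28, i.e. n^2 - n - 56 = 0.
Discriminant = 1 + 8*28 = 225
n = (1 + sqrt(225))/2 = (1 + 15)/2 = 8


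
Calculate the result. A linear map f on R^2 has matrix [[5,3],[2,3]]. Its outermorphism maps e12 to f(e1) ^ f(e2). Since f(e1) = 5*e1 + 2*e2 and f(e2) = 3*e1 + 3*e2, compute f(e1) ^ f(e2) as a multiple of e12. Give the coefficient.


The outermorphism of a linear map f sends e1^e2 to f(e1)^f(e2).
f(e1) = 5*e1 + 2*e2
f(e2) = 3*e1 + 3*e2
f(e1) ^ f(e2) = (5*e1 + 2*e2) ^ (3*e1 + 3*e2)
= 5*3*e12 + 2*3*e21
= (15 - 6)*e12
= 9*e12
Coefficient = 9


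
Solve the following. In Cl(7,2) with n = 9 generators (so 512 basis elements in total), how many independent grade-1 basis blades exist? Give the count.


Number of grade-k basis blades in Cl(p,q) with n = p + q is C(n, k).
n = 7 + 2 = 9
C(9, 1) = 9! / (1! * 8!)
= 362880 / (1 * 40320)
= 9


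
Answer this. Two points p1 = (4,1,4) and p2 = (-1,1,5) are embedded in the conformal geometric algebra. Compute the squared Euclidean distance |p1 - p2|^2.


p1 - p2 = (5, 0, -1)
|p1 - p2|^2 = 5^2 + 0^2 + (-1)^2
= 25 + 0 + 1
= 26


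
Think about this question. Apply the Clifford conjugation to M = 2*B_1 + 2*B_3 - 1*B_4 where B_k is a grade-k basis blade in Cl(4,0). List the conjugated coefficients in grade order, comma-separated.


Clifford conjugate sign for grade k: (-1)^(k(k+1)/2)
Grade 1: (-1)^(1*2/2) = (-1)^1 = -1, coeff 2 -> -2
Grade 3: (-1)^(3*4/2) = (-1)^6 = 1, coeff 2 -> 2
Grade 4: (-1)^(4*5/2) = (-1)^10 = 1, coeff -1 -> -1
Conjugated coefficients: -2, 2, -1


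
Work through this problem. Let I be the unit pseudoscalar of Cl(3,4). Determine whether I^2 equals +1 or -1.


The pseudoscalar I = e1...e_n (product of all n generators) of Cl(p,q) satisfies I^2 = (-1)^(q + n(n-1)/2).
p = 3, q = 4, n = p + q = 7
n(n-1)/2 = 7 * 6 / 2 = 21
Exponent = q + n(n-1)/2 = 4 + 21 = 25
I^2 = (-1)^25 = -1


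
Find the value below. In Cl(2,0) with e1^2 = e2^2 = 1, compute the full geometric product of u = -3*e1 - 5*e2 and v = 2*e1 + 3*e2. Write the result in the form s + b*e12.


Expand: (-3*e1 - 5*e2)(2*e1 + 3*e2)
= (-3)*2*e1e1 + (-3)*3*e1e2 + (-5)*2*e2e1 + (-5)*3*e2e2
Using e1^2 = e2^2 = 1, e2e1 = -e1e2:
Scalar part s = (-3)*2 + (-5)*3 = -6 + (-15) = -21
Bivector part b = (-3)*3 - (-5)*2 = -9 - (-10) = 1
uv = -21 + 1*e12


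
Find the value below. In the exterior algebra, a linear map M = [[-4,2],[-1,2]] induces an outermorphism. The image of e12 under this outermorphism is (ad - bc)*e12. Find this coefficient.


The outermorphism of a linear map f sends e1^e2 to f(e1)^f(e2).
f(e1) = -4*e1 - 1*e2
f(e2) = 2*e1 + 2*e2
f(e1) ^ f(e2) = (-4*e1 - 1*e2) ^ (2*e1 + 2*e2)
= (-4)*2*e12 + (-1)*2*e21
= (-8 - (-2))*e12
= -6*e12
Coefficient = -6


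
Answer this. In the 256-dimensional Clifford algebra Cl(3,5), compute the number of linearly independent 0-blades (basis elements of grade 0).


Number of grade-k basis blades in Cl(p,q) with n = p + q is C(n, k).
n = 3 + 5 = 8
C(8, 0) = 8! / (0! * 8!)
= 40320 / (1 * 40320)
= 1


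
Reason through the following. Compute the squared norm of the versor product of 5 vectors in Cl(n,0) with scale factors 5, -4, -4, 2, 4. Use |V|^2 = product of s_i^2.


Each vector v_i has |v_i|^2 = s_i^2
Squared scales: 5^2 = 25, (-4)^2 = 16, (-4)^2 = 16, 2^2 = 4, 4^2 = 16
|V|^2 = 25 * 16 * 16 * 4 * 16
= 409600


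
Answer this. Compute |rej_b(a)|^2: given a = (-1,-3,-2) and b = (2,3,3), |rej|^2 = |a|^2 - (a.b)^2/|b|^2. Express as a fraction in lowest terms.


|a|^2 = (-1)^2 + (-3)^2 + (-2)^2 = 14
|b|^2 = 2^2 + 3^2 + 3^2 = 22
a . b = (-1)*2 + (-3)*3 + (-2)*3 = -17
(a.b)^2 = (-17)^2 = 289
|rej|^2 = 14 - 289/22
= (308 - 289)/22
= 19/22
In lowest terms: 19/22


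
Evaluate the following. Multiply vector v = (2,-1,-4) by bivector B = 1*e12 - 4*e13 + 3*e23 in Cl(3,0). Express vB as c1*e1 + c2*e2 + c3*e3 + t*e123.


vB has grade-1 (vector) and grade-3 (trivector) parts: vB = (v _| B) + (v ^ B).
Vector part <vB>_1:
  e1: -v2*b12 - v3*b13 = -(-1)*(1) - (-4)*(-4) = -15
  e2: v1*b12 - v3*b23 = (2)*(1) - (-4)*(3) = 14
  e3: v1*b13 + v2*b23 = (2)*(-4) + (-1)*(3) = -11
Trivector part <vB>_3:
  e123: v1*b23 - v2*b13 + v3*b12 = (2)*(3) - (-1)*(-4) + (-4)*(1) = -2
vB = -15*e1 + 14*e2 - 11*e3 - 2*e123


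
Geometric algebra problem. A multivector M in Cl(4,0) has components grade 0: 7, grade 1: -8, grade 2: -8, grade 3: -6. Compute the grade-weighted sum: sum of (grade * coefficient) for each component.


Grade-weighted sum = sum of grade_k * coefficient_k
0*7 = 0
1*(-8) = -8
2*(-8) = -16
3*(-6) = -18
Total = 0 + (-8) + (-16) + (-18) = -42


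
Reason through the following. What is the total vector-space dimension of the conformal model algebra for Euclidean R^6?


The conformal model of R^6 uses Cl(7,1): the 6 Euclidean generators plus two extra orthogonal generators e+ (e+^2 = +1) and e- (e-^2 = -1), from which the null vectors e0, einf are built.
Number of generators m = 6 + 2 = 8.
dim Cl(p,q) = 2^m = 2^8 = 256


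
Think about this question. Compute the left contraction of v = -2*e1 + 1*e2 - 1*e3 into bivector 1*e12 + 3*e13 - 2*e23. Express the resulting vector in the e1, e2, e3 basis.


Left contraction v _| B = <vB>_1 (grade-1 part of the geometric product vB).
Using e1_|e12 = e2, e2_|e12 = -e1, e1_|e13 = e3, e3_|e13 = -e1, e2_|e23 = e3, e3_|e23 = -e2:
e1 coeff: -v2*b12 - v3*b13 = -(1)*(1) - (-1)*(3) = 2
e2 coeff: v1*b12 - v3*b23 = (-2)*(1) - (-1)*(-2) = -4
e3 coeff: v1*b13 + v2*b23 = (-2)*(3) + (1)*(-2) = -8
v _| B = 2*e1 - 4*e2 - 8*e3


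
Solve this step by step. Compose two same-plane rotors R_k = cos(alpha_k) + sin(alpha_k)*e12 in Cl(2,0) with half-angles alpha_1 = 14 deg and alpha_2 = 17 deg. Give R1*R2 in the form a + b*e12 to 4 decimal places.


Same-plane rotors commute and their half-angles add:
R1*R2 = cos(a1 + a2) + sin(a1 + a2)*e12.
a1 + a2 = 14 + 17 = 31 deg
cos(31 deg) = 0.8572
sin(31 deg) = 0.5150
R1*R2 = 0.8572 + 0.5150*e12


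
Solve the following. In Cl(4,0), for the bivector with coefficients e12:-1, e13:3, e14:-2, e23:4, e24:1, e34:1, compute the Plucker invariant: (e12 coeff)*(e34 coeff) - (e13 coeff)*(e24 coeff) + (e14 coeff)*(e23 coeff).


Plucker relation: af - be + cd
a*f = (-1)*1 = -1
b*e = 3*1 = 3
c*d = (-2)*4 = -8
af - be + cd = -1 - 3 + (-8)
= -12


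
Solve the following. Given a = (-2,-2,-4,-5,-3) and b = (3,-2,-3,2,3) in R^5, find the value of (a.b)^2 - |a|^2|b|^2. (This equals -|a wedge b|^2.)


a . b = (-2)*3 + (-2)*(-2) + (-4)*(-3) + (-5)*2 + (-3)*3
= -6 + 4 + 12 + (-10) + (-9) = -9
|a|^2 = (-2)^2 + (-2)^2 + (-4)^2 + (-5)^2 + (-3)^2 = 58
|b|^2 = 3^2 + (-2)^2 + (-3)^2 + 2^2 + 3^2 = 35
(a.b)^2 = (-9)^2 = 81
|a|^2 * |b|^2 = 58 * 35 = 2030
Result = 81 - 2030 = -1949


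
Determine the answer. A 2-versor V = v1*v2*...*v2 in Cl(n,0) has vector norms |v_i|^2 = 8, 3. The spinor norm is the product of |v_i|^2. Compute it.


Spinor norm N(V) = |v1|^2 * |v2|^2 * ... * |v2|^2
= 8 * 3
Running product: 8, 24
N(V) = 24


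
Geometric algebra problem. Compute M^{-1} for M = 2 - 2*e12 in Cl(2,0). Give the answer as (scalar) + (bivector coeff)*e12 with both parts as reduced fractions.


M = 2 - 2*e12, where e12^2 = -1.
Since M commutes with its reverse ~M = a - b*e12, M * ~M = a^2 - b^2*e12^2 = a^2 + b^2.
So M^{-1} = ~M / (a^2 + b^2) = (a - b*e12)/(a^2 + b^2).
a^2 + b^2 = 4 + 4 = 8
Scalar part = 2/8 = 1/4
Bivector coeff = 2/8 = 1/4
M^{-1} = 1/4 + 1/4*e12


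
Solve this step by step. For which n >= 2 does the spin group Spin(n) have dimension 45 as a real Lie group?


dim Spin(n) = dim so(n) = n(n-1)/2.
Solve n(n-1)/2 = 45, i.e. n^2 - n - 90 = 0.
Discriminant = 1 + 8*45 = 361
n = (1 + sqrt(361))/2 = (1 + 19)/2 = 10


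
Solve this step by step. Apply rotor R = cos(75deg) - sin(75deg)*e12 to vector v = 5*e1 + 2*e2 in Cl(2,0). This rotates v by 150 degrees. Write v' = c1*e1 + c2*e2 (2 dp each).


Rotor R = cos(75deg) - sin(75deg)*e12
Rotation angle theta = 2 * 75 = 150 degrees
v' = R*v*~R rotates v by theta.
cos(150deg) = -0.8660, sin(150deg) = 0.5000
v'_1 = 5*cos(150deg) - 2*sin(150deg)
= 5*(-0.8660) - 2*0.5000
= -5.33
v'_2 = 5*sin(150deg) + 2*cos(150deg)
= 5*0.5000 + 2*(-0.8660)
= 0.77
v' = -5.33*e1 + 0.77*e2


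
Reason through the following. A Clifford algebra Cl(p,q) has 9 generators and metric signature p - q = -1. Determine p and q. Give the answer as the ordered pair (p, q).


We need p + q = 9 and p - q = -1.
Adding: 2p = 9 + (-1) = 8, so p = 4.
Then q = 9 - 4 = 5.
(p, q) = (4, 5)


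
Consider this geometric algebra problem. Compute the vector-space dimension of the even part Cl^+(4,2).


Even subalgebra dimension = 2^(n-1)
n = 4 + 2 = 6
2^(6 - 1) = 2^5 = 32
Verification: sum of C(6,k) for even k = 1 + 15 + 15 + 1 = 32
Result = 32


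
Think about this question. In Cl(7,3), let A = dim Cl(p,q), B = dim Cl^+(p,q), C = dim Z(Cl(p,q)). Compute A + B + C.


n = 7 + 3 = 10
Total dim = 2^10 = 1024
Even subalgebra dim = 2^9 = 512
n is even, so center dim = 1
Sum = 1024 + 512 + 1 = 1537


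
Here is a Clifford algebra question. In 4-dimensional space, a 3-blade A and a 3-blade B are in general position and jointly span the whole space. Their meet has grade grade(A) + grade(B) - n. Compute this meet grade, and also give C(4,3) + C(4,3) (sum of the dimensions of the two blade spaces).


Meet grade = grade(A) + grade(B) - n
= 3 + 3 - 4 = 2
C(4,3) = 4
C(4,3) = 4
dim_A + dim_B = 4 + 4 = 8


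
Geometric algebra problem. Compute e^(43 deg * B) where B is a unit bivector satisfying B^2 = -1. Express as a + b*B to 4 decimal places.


For a unit bivector B with B^2 = -1, the exponential series gives
e^(theta*B) = cos(theta) + sin(theta)*B (the GA analogue of Euler's formula).
theta = 43 degrees = 0.750492 rad
cos(43 deg) = 0.7314
sin(43 deg) = 0.6820
exp(theta*B) = 0.7314 + 0.6820*B


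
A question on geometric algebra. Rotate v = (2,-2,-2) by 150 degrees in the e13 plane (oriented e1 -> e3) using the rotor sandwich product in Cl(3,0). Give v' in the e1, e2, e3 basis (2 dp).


Rotor R = cos(75deg) - sin(75deg)*e13
Rotation angle theta = 2 * 75 = 150 degrees in the e13 plane (e1 -> e3).
The component perpendicular to the plane (e2) is invariant: v'_2 = v2 = -2.00
cos(150deg) = -0.8660, sin(150deg) = 0.5000
v'_1 = v1*cos(theta) - v3*sin(theta) = 2*(-0.8660) - (-2)*0.5000 = -0.73
v'_3 = v1*sin(theta) + v3*cos(theta) = 2*0.5000 + (-2)*(-0.8660) = 2.73
v' = -0.73*e1 - 2.00*e2 + 2.73*e3


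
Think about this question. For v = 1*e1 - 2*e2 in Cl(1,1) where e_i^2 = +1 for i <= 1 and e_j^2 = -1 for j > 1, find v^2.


v^2 = sum of c_i^2 * e_i^2
Positive signature terms (e_i^2 = +1): 1^2 = 1
Negative signature terms (e_j^2 = -1): (-2)^2 = 4
v^2 = 1 - 4 = -3


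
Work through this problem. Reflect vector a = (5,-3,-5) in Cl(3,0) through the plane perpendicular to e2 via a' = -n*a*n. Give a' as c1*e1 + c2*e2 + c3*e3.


Reflection formula: a' = -n*a*n, with n = e2 (unit vector, n^2 = 1).
For reflection through hyperplane perp to e2:
The component along e2 flips sign, others stay.
a = (5, -3, -5)
a' = (5, 3, -5)
a' = 5*e1 + 3*e2 - 5*e3


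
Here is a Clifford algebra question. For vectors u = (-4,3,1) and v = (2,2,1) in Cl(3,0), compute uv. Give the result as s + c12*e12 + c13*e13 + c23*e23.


In Cl(3,0): e_i^2 = 1, e_ie_j = -e_je_i for i != j.
Scalar part = u . v = (-4)*2 + 3*2 + 1*1
= -8 + 6 + 1 = -1
e12 coeff = (-4)*2 - 3*2 = -8 - 6 = -14
e13 coeff = (-4)*1 - 1*2 = -4 - 2 = -6
e23 coeff = 3*1 - 1*2 = 3 - 2 = 1
uv = -1 - 14*e12 - 6*e13 + 1*e23


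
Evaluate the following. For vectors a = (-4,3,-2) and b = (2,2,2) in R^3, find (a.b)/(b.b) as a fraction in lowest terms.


Projection coefficient = (a . b) / (b . b)
a . b = (-4)*2 + 3*2 + (-2)*2
= -8 + 6 + (-4) = -6
b . b = 2^2 + 2^2 + 2^2
= 4 + 4 + 4 = 12
Coefficient = -6/12
In lowest terms: -1/2


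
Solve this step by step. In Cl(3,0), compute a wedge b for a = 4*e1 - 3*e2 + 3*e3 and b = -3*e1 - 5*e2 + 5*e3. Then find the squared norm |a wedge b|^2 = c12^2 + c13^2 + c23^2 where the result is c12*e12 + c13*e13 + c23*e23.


a wedge b = (a1*b2 - a2*b1)*e12 + (a1*b3 - a3*b1)*e13 + (a2*b3 - a3*b2)*e23
e12 coeff: 4*(-5) - (-3)*(-3) = -20 - 9 = -29
e13 coeff: 4*5 - 3*(-3) = 20 - (-9) = 29
e23 coeff: (-3)*5 - 3*(-5) = -15 - (-15) = 0
|a wedge b|^2 = (-29)^2 + 29^2 + 0^2
= 841 + 841 + 0
= 1682


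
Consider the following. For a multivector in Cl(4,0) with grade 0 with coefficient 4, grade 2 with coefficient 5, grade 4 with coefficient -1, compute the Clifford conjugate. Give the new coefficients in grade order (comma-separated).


Clifford conjugate sign for grade k: (-1)^(k(k+1)/2)
Grade 0: (-1)^(0*1/2) = (-1)^0 = 1, coeff 4 -> 4
Grade 2: (-1)^(2*3/2) = (-1)^3 = -1, coeff 5 -> -5
Grade 4: (-1)^(4*5/2) = (-1)^10 = 1, coeff -1 -> -1
Conjugated coefficients: 4, -5, -1


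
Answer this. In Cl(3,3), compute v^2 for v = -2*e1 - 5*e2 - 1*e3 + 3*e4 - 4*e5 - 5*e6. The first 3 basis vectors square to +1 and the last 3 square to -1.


v^2 = sum of c_i^2 * e_i^2
Positive signature terms (e_i^2 = +1): (-2)^2 + (-5)^2 + (-1)^2 = 30
Negative signature terms (e_j^2 = -1): 3^2 + (-4)^2 + (-5)^2 = 50
v^2 = 30 - 50 = -20


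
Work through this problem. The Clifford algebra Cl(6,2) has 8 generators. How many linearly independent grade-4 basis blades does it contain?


Number of grade-k basis blades in Cl(p,q) with n = p + q is C(n, k).
n = 6 + 2 = 8
C(8, 4) = 8! / (4! * 4!)
= 40320 / (24 * 24)
= 70


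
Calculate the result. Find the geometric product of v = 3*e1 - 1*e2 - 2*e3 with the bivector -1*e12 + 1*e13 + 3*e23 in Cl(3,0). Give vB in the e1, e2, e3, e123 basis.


vB has grade-1 (vector) and grade-3 (trivector) parts: vB = (v _| B) + (v ^ B).
Vector part <vB>_1:
  e1: -v2*b12 - v3*b13 = -(-1)*(-1) - (-2)*(1) = 1
  e2: v1*b12 - v3*b23 = (3)*(-1) - (-2)*(3) = 3
  e3: v1*b13 + v2*b23 = (3)*(1) + (-1)*(3) = 0
Trivector part <vB>_3:
  e123: v1*b23 - v2*b13 + v3*b12 = (3)*(3) - (-1)*(1) + (-2)*(-1) = 12
vB = 1*e1 + 3*e2 + 0*e3 + 12*e123


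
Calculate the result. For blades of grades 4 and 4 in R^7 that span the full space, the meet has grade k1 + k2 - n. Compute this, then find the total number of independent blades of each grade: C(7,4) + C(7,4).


Meet grade = grade(A) + grade(B) - n
= 4 + 4 - 7 = 1
C(7,4) = 35
C(7,4) = 35
dim_A + dim_B = 35 + 35 = 70


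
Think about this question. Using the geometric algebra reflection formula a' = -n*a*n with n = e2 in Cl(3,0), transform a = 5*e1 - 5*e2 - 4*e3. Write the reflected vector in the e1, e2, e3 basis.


Reflection formula: a' = -n*a*n, with n = e2 (unit vector, n^2 = 1).
For reflection through hyperplane perp to e2:
The component along e2 flips sign, others stay.
a = (5, -5, -4)
a' = (5, 5, -4)
a' = 5*e1 + 5*e2 - 4*e3


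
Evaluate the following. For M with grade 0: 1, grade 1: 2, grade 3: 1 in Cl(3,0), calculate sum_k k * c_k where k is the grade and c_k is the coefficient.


Grade-weighted sum = sum of grade_k * coefficient_k
0*1 = 0
1*2 = 2
3*1 = 3
Total = 0 + 2 + 3 = 5


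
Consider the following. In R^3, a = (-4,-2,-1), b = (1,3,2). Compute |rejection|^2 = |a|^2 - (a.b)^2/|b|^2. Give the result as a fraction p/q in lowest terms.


|a|^2 = (-4)^2 + (-2)^2 + (-1)^2 = 21
|b|^2 = 1^2 + 3^2 + 2^2 = 14
a . b = (-4)*1 + (-2)*3 + (-1)*2 = -12
(a.b)^2 = (-12)^2 = 144
|rej|^2 = 21 - 144/14
= (294 - 144)/14
= 150/14
In lowest terms: 75/7


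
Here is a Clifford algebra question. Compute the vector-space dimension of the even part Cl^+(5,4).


Even subalgebra dimension = 2^(n-1)
n = 5 + 4 = 9
2^(9 - 1) = 2^8 = 256
Verification: sum of C(9,k) for even k = 1 + 36 + 126 + 84 + 9 = 256
Result = 256


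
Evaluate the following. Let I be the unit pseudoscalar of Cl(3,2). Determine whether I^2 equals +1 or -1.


The pseudoscalar I = e1...e_n (product of all n generators) of Cl(p,q) satisfies I^2 = (-1)^(q + n(n-1)/2).
p = 3, q = 2, n = p + q = 5
n(n-1)/2 = 5 * 4 / 2 = 10
Exponent = q + n(n-1)/2 = 2 + 10 = 12
I^2 = (-1)^12 = +1


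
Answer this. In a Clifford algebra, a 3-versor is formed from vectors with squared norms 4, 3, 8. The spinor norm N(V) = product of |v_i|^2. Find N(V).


Spinor norm N(V) = |v1|^2 * |v2|^2 * ... * |v3|^2
= 4 * 3 * 8
Running product: 4, 12, 96
N(V) = 96


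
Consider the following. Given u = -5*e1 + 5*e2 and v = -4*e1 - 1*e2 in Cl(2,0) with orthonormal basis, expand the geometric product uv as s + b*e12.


Expand: (-5*e1 + 5*e2)(-4*e1 - 1*e2)
= (-5)*(-4)*e1e1 + (-5)*(-1)*e1e2 + 5*(-4)*e2e1 + 5*(-1)*e2e2
Using e1^2 = e2^2 = 1, e2e1 = -e1e2:
Scalar part s = (-5)*(-4) + 5*(-1) = 20 + (-5) = 15
Bivector part b = (-5)*(-1) - 5*(-4) = 5 - (-20) = 25
uv = 15 + 25*e12


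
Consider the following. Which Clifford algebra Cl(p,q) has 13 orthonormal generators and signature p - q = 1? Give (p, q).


We need p + q = 13 and p - q = 1.
Adding: 2p = 13 + 1 = 14, so p = 7.
Then q = 13 - 7 = 6.
(p, q) = (7, 6)


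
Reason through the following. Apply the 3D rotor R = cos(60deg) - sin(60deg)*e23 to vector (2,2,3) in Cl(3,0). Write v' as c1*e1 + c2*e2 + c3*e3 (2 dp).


Rotor R = cos(60deg) - sin(60deg)*e23
Rotation angle theta = 2 * 60 = 120 degrees in the e23 plane (e2 -> e3).
The component perpendicular to the plane (e1) is invariant: v'_1 = v1 = 2.00
cos(120deg) = -0.5000, sin(120deg) = 0.8660
v'_2 = v2*cos(theta) - v3*sin(theta) = 2*(-0.5000) - 3*0.8660 = -3.60
v'_3 = v2*sin(theta) + v3*cos(theta) = 2*0.8660 + 3*(-0.5000) = 0.23
v' = 2.00*e1 - 3.60*e2 + 0.23*e3


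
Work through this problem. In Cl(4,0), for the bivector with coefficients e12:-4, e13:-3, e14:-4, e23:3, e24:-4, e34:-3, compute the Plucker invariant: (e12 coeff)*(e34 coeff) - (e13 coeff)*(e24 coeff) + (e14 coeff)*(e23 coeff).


Plucker relation: af - be + cd
a*f = (-4)*(-3) = 12
b*e = (-3)*(-4) = 12
c*d = (-4)*3 = -12
af - be + cd = 12 - 12 + (-12)
= -12


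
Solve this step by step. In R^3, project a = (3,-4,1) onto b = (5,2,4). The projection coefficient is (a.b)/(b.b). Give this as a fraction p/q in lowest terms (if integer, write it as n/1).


Projection coefficient = (a . b) / (b . b)
a . b = 3*5 + (-4)*2 + 1*4
= 15 + (-8) + 4 = 11
b . b = 5^2 + 2^2 + 4^2
= 25 + 4 + 16 = 45
Coefficient = 11/45
In lowest terms: 11/45


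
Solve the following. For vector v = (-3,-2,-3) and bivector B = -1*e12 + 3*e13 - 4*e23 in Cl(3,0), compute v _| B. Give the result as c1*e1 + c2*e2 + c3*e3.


Left contraction v _| B = <vB>_1 (grade-1 part of the geometric product vB).
Using e1_|e12 = e2, e2_|e12 = -e1, e1_|e13 = e3, e3_|e13 = -e1, e2_|e23 = e3, e3_|e23 = -e2:
e1 coeff: -v2*b12 - v3*b13 = -(-2)*(-1) - (-3)*(3) = 7
e2 coeff: v1*b12 - v3*b23 = (-3)*(-1) - (-3)*(-4) = -9
e3 coeff: v1*b13 + v2*b23 = (-3)*(3) + (-2)*(-4) = -1
v _| B = 7*e1 - 9*e2 - 1*e3


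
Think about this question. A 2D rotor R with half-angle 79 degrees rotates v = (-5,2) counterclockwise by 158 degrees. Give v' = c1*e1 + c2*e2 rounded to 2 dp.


Rotor R = cos(79deg) - sin(79deg)*e12
Rotation angle theta = 2 * 79 = 158 degrees
v' = R*v*~R rotates v by theta.
cos(158deg) = -0.9272, sin(158deg) = 0.3746
v'_1 = -5*cos(158deg) - 2*sin(158deg)
= -5*(-0.9272) - 2*0.3746
= 3.89
v'_2 = -5*sin(158deg) + 2*cos(158deg)
= -5*0.3746 + 2*(-0.9272)
= -3.73
v' = 3.89*e1 - 3.73*e2


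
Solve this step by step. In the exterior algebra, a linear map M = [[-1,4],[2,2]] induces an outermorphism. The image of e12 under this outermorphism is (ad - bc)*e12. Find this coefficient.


The outermorphism of a linear map f sends e1^e2 to f(e1)^f(e2).
f(e1) = -1*e1 + 2*e2
f(e2) = 4*e1 + 2*e2
f(e1) ^ f(e2) = (-1*e1 + 2*e2) ^ (4*e1 + 2*e2)
= (-1)*2*e12 + 2*4*e21
= (-2 - 8)*e12
= -10*e12
Coefficient = -10


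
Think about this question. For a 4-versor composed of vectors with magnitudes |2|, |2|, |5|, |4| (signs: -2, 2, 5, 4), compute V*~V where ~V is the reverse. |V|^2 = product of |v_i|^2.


Each vector v_i has |v_i|^2 = s_i^2
Squared scales: (-2)^2 = 4, 2^2 = 4, 5^2 = 25, 4^2 = 16
|V|^2 = 4 * 4 * 25 * 16
= 6400


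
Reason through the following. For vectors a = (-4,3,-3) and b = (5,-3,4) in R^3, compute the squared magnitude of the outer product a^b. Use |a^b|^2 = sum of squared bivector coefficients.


a wedge b = (a1*b2 - a2*b1)*e12 + (a1*b3 - a3*b1)*e13 + (a2*b3 - a3*b2)*e23
e12 coeff: (-4)*(-3) - 3*5 = 12 - 15 = -3
e13 coeff: (-4)*4 - (-3)*5 = -16 - (-15) = -1
e23 coeff: 3*4 - (-3)*(-3) = 12 - 9 = 3
|a wedge b|^2 = (-3)^2 + (-1)^2 + 3^2
= 9 + 1 + 9
= 19


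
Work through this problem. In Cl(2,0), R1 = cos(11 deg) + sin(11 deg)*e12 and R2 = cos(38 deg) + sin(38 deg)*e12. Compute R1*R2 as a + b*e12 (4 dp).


Same-plane rotors commute and their half-angles add:
R1*R2 = cos(a1 + a2) + sin(a1 + a2)*e12.
a1 + a2 = 11 + 38 = 49 deg
cos(49 deg) = 0.6561
sin(49 deg) = 0.7547
R1*R2 = 0.6561 + 0.7547*e12


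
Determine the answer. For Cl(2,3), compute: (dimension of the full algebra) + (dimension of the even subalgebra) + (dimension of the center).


n = 2 + 3 = 5
Total dim = 2^5 = 32
Even subalgebra dim = 2^4 = 16
n is odd, so center dim = 2
Sum = 32 + 16 + 2 = 50


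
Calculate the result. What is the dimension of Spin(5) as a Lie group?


Spin(n) double-covers SO(n); both have Lie algebra so(n) of dimension n(n-1)/2.
n = 5
n(n-1) = 5 * 4 = 20
dim Spin(5) = 20/2 = 10


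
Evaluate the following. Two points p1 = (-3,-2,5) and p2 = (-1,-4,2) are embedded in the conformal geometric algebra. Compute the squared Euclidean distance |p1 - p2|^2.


p1 - p2 = (-2, 2, 3)
|p1 - p2|^2 = (-2)^2 + 2^2 + 3^2
= 4 + 4 + 9
= 17


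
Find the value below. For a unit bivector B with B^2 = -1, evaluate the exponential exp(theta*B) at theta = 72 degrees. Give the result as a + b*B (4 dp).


For a unit bivector B with B^2 = -1, the exponential series gives
e^(theta*B) = cos(theta) + sin(theta)*B (the GA analogue of Euler's formula).
theta = 72 degrees = 1.256637 rad
cos(72 deg) = 0.3090
sin(72 deg) = 0.9511
exp(theta*B) = 0.3090 + 0.9511*B


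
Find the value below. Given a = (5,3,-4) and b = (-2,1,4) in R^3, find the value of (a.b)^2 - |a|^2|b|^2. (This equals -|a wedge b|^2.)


a . b = 5*(-2) + 3*1 + (-4)*4
= -10 + 3 + (-16) = -23
|a|^2 = 5^2 + 3^2 + (-4)^2 = 50
|b|^2 = (-2)^2 + 1^2 + 4^2 = 21
(a.b)^2 = (-23)^2 = 529
|a|^2 * |b|^2 = 50 * 21 = 1050
Result = 529 - 1050 = -521


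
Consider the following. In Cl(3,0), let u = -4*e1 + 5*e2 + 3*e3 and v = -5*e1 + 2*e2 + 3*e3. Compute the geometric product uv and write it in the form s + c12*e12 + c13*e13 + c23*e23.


In Cl(3,0): e_i^2 = 1, e_ie_j = -e_je_i for i != j.
Scalar part = u . v = (-4)*(-5) + 5*2 + 3*3
= 20 + 10 + 9 = 39
e12 coeff = (-4)*2 - 5*(-5) = -8 - (-25) = 17
e13 coeff = (-4)*3 - 3*(-5) = -12 - (-15) = 3
e23 coeff = 5*3 - 3*2 = 15 - 6 = 9
uv = 39 + 17*e12 + 3*e13 + 9*e23
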